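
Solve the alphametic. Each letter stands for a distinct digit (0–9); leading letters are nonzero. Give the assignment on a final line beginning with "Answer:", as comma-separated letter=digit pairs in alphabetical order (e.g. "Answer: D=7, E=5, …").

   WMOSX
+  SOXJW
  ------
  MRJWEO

Step 1. [col 1: X + W ≡ O (mod 10)] no forcing yet in column 1 (carry-in 0); O=3 is free and consistent — try it ⇒ O=3.
Step 2. [col 1: X + W ≡ O (mod 10)] X=5 is one option consistent with column 1 (X + W ≡ O (mod 10), carry-in 0) — take it, so X=5.
Step 3. [col 1: X + W ≡ O (mod 10)] in column 1 we have X+W≡O with carry-in 0; given X=5, O=3 and digits 3,5 already taken and all letters distinct, that pins W to 8. So W=8.
Step 4. [M] adding two 5-digit numbers gives at most 5+1 digits, and here it does — M is that final carry and must be 1. So M=1.
Step 5. [col 2: S + J ≡ E (mod 10)] column 2 (S + J ≡ E (mod 10), carry-in 1) doesn't pin J yet; pick J=4 and continue, so J=4.
Step 6. [col 2: S + J ≡ E (mod 10)] several values work for S in column 2 (S + J ≡ E (mod 10), carry-in 1); try S=2, so S=2.
Step 7. [col 2: S + J ≡ E (mod 10)] in column 2 we have S+J≡E with carry-in 1; given S=2, J=4 and digits 1,2,3,4,5,8 already taken and all letters distinct, that pins E to 7. So E=7.
Step 8. [col 5: W + S ≡ R (mod 10)] column 5: given W=8, S=2, carry-in 0, and digits 1,2,3,4,5,7,8 already taken and all letters distinct, W+S≡R (mod 10) forces R=0. So R=0.

Answer: E=7, J=4, M=1, O=3, R=0, S=2, W=8, X=5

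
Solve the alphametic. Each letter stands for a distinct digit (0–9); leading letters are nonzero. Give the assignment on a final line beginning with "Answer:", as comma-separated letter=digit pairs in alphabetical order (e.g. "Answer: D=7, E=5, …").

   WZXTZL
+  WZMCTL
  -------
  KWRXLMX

Step 1. [col 1: L + L ≡ X (mod 10)] several values work for X in column 1 (L + L ≡ X (mod 10), carry-in 0); try X=6, so X=6.
Step 2. [K] the sum has 7 digits but both addends have 6; that extra leading digit K is the final carry, namely 1, so K=1.
Step 3. [col 1: L + L ≡ X (mod 10)] L=8 is one option consistent with column 1 (L + L ≡ X (mod 10), carry-in 0) — take it. So L=8.
Step 4. [col 2: Z + T ≡ M (mod 10)] several values work for Z in column 2 (Z + T ≡ M (mod 10), carry-in 1); try Z=7. So Z=7.
Step 5. [col 2: Z + T ≡ M (mod 10)] several values work for T in column 2 (Z + T ≡ M (mod 10), carry-in 1); try T=2 ⇒ T=2.
Step 6. [col 2: Z + T ≡ M (mod 10)] column 2: given Z=7, T=2, carry-in 1, and digits 1,2,6,7,8 already taken and all letters distinct, Z+T≡M (mod 10) forces M=0, so M=0.
Step 7. [col 3: T + C ≡ L (mod 10)] in column 3 we have T+C≡L with carry-in 1; given T=2, L=8 and digits 0,1,2,6,7,8 already taken and all letters distinct, that pins C to 5, so C=5.
Step 8. [col 5: Z + Z ≡ R (mod 10)] column 5 reads Z+Z+carry(0)=R with Z=7; with digits 0,1,2,5,6,7,8 already taken and all letters distinct, the only value for R is 4. So R=4.
Step 9. [col 6: W + W ≡ W (mod 10)] column 6: given nothing yet, carry-in 1, and digits 0,1,2,4,5,6,7,8 already taken and all letters distinct, W+W≡W (mod 10) forces W=9. So W=9.

Answer: C=5, K=1, L=8, M=0, R=4, T=2, W=9, X=6, Z=7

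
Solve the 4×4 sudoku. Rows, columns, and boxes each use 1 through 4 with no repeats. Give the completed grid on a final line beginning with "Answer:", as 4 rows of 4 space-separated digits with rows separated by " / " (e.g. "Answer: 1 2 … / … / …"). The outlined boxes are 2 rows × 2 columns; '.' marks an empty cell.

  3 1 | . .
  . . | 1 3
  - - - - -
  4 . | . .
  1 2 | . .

Step 1. [r4c3∈{3,4}] across row 4, 3 lands solely at r4c3. So r4c3=3.
Step 2. [r3c3∈{2}] r3c3 has the single candidate 2 ⇒ r3c3=2.
Step 3. [r1c4∈{2,4}] 2 has one home in row 1: r1c4 ⇒ r1c4=2.
Step 4. [r3c4∈{1}] nothing but 1 survives at r3c4. So r3c4=1.
Step 5. [r1c3∈{4}] r1c3 is down to just 4 ⇒ r1c3=4.
Step 6. [r4c4∈{4}] nothing but 4 survives at r4c4, so r4c4=4.
Step 7. [r3c2∈{3}] only 3 remains possible at r3c2 ⇒ r3c2=3.
Step 8. [r2c1∈{2}] r2c1 is down to just 2 ⇒ r2c1=2.
Step 9. [r2c2∈{4}] r2c2's peers cover all but 4 ⇒ r2c2=4.

Answer: 3 1 4 2 / 2 4 1 3 / 4 3 2 1 / 1 2 3 4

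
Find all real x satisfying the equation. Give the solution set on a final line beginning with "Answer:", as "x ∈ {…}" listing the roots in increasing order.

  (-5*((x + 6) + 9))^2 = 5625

Step 1. [(-5*((x + 6) + 9))^2 = 5625] 5625 ≥ 0, LHS is (·)² — take ±√ ⇒ sqrt: -5*((x + 6) + 9) = 75 or -75.
Step 2. [-5*((x + 6) + 9) = 75 or -75] -5 out front; divide by -5 ⇒ div: (x + 6) + 9 = -15 or 15.
Step 3. [(x + 6) + 9 = -15 or 15] 9 comes off first (subtract 9). So sub: x + 6 = -24 or 6.
Step 4. [x + 6 = -24 or 6] the outer +6 inverts by subtracting 6. So sub: x = -30 or 0.

Answer: x ∈ {-30, 0}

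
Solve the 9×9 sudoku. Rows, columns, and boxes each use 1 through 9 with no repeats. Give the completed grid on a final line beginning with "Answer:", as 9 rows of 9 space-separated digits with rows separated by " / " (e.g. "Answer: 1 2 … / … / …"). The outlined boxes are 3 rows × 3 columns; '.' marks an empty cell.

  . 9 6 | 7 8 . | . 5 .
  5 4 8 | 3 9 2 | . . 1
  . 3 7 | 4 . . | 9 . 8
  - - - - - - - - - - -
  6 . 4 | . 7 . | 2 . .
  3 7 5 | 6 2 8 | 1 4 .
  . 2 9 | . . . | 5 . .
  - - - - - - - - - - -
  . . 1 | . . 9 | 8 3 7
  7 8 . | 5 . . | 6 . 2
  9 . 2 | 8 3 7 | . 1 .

Step 1. [r1c6∈{1}] r1c6's peers cover all but 1 ⇒ r1c6=1.
Step 2. [r8c6∈{4}] r8c6 is down to just 4 ⇒ r8c6=4.
Step 3. [r2c8∈{6,7}] across row 2, 6 lands solely at r2c8. So r2c8=6.
Step 4. [r4c4∈{1,9}] in col 4, 9 fits only at r4c4, so r4c4=9.
Step 5. [r4c9∈{3}] nothing but 3 survives at r4c9 ⇒ r4c9=3.
Step 6. [r3c5∈{5,6}] 5 has one home in col 5: r3c5 ⇒ r3c5=5.
Step 7. [r9c2∈{5,6}] across row 9, 6 lands solely at r9c2, so r9c2=6.
Step 8. [r6c4∈{1}] r6c4's peers cover all but 1, so r6c4=1.
Step 9. [r1c9∈{4}] r1c9's peers cover all but 4 ⇒ r1c9=4.
Step 10. [r4c8∈{8}] nothing but 8 survives at r4c8 ⇒ r4c8=8.
Step 11. [r1c1∈{2}] r1c1 is down to just 2 ⇒ r1c1=2.
Step 12. [r3c1∈{1}] only 1 remains possible at r3c1, so r3c1=1.
Step 13. [r8c5∈{1}] r8c5 is down to just 1, so r8c5=1.
Step 14. [r6c1∈{8}] r6c1 has the single candidate 8, so r6c1=8.
Step 15. [r8c8∈{9}] r8c8 is down to just 9 ⇒ r8c8=9.
Step 16. [r4c6∈{5}] r4c6 has the single candidate 5. So r4c6=5.
Step 17. [r6c9∈{6}] nothing but 6 survives at r6c9, so r6c9=6.
Step 18. [r3c8∈{2}] nothing but 2 survives at r3c8, so r3c8=2.
Step 19. [r1c7∈{3}] r1c7 is down to just 3, so r1c7=3.
Step 20. [r8c3∈{3}] nothing but 3 survives at r8c3 ⇒ r8c3=3.
Step 21. [r6c5∈{4}] r6c5 has the single candidate 4, so r6c5=4.
Step 22. [r2c7∈{7}] r2c7 is down to just 7, so r2c7=7.
Step 23. [r7c4∈{2}] r7c4 has the single candidate 2 ⇒ r7c4=2.
Step 24. [r7c2∈{5}] r7c2 is down to just 5 ⇒ r7c2=5.
Step 25. [r6c6∈{3}] nothing but 3 survives at r6c6 ⇒ r6c6=3.
Step 26. [r3c6∈{6}] r3c6 is down to just 6, so r3c6=6.
Step 27. [r5c9∈{9}] r5c9 has the single candidate 9 ⇒ r5c9=9.
Step 28. [r9c7∈{4}] only 4 remains possible at r9c7 ⇒ r9c7=4.
Step 29. [r6c8∈{7}] nothing but 7 survives at r6c8 ⇒ r6c8=7.
Step 30. [r4c2∈{1}] r4c2's peers cover all but 1. So r4c2=1.
Step 31. [r9c9∈{5}] only 5 remains possible at r9c9, so r9c9=5.
Step 32. [r7c5∈{6}] r7c5 has the single candidate 6. So r7c5=6.
Step 33. [r7c1∈{4}] r7c1's peers cover all but 4, so r7c1=4.

Answer: 2 9 6 7 8 1 3 5 4 / 5 4 8 3 9 2 7 6 1 / 1 3 7 4 5 6 9 2 8 / 6 1 4 9 7 5 2 8 3 / 3 7 5 6 2 8 1 4 9 / 8 2 9 1 4 3 5 7 6 / 4 5 1 2 6 9 8 3 7 / 7 8 3 5 1 4 6 9 2 / 9 6 2 8 3 7 4 1 5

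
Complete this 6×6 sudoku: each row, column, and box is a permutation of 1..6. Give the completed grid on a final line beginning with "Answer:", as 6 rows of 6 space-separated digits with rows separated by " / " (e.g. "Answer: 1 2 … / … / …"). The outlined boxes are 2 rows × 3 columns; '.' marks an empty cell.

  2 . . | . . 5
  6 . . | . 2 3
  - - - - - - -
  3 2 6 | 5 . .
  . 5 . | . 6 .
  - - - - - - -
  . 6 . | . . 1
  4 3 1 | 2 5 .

Step 1. [r4c3∈{4}] nothing but 4 survives at r4c3 ⇒ r4c3=4.
Step 2. [r3c5∈{1,4}] row 3 places 1 nowhere but r3c5. So r3c5=1.
Step 3. [r1c5∈{4}] nothing but 4 survives at r1c5, so r1c5=4.
Step 4. [r1c2∈{1}] only 1 remains possible at r1c2 ⇒ r1c2=1.
Step 5. [r4c4∈{3}] r4c4 has the single candidate 3 ⇒ r4c4=3.
Step 6. [r5c1∈{5}] r5c1 has the single candidate 5, so r5c1=5.
Step 7. [r2c4∈{1}] r2c4's peers cover all but 1, so r2c4=1.
Step 8. [r5c3∈{2}] r5c3 is down to just 2. So r5c3=2.
Step 9. [r4c1∈{1}] r4c1 has the single candidate 1, so r4c1=1.
Step 10. [r6c6∈{6}] only 6 remains possible at r6c6 ⇒ r6c6=6.
Step 11. [r5c5∈{3}] r5c5 has the single candidate 3, so r5c5=3.
Step 12. [r5c4∈{4}] r5c4's peers cover all but 4. So r5c4=4.
Step 13. [r3c6∈{4}] r3c6 has the single candidate 4 ⇒ r3c6=4.
Step 14. [r1c3∈{3}] nothing but 3 survives at r1c3, so r1c3=3.
Step 15. [r4c6∈{2}] r4c6 is down to just 2, so r4c6=2.
Step 16. [r1c4∈{6}] r1c4's peers cover all but 6 ⇒ r1c4=6.
Step 17. [r2c2∈{4}] nothing but 4 survives at r2c2. So r2c2=4.
Step 18. [r2c3∈{5}] nothing but 5 survives at r2c3, so r2c3=5.

Answer: 2 1 3 6 4 5 / 6 4 5 1 2 3 / 3 2 6 5 1 4 / 1 5 4 3 6 2 / 5 6 2 4 3 1 / 4 3 1 2 5 6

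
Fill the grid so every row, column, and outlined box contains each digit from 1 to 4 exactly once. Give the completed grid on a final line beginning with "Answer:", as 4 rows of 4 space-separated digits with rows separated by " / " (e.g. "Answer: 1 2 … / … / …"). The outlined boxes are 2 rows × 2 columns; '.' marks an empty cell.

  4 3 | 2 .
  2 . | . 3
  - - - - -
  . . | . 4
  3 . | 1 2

Step 1. [r2c2∈{1}] r2c2 has the single candidate 1. So r2c2=1.
Step 2. [r1c4∈{1}] r1c4 has the single candidate 1 ⇒ r1c4=1.
Step 3. [r2c3∈{4}] r2c3's peers cover all but 4, so r2c3=4.
Step 4. [r3c2∈{2}] only 2 remains possible at r3c2. So r3c2=2.
Step 5. [r3c3∈{3}] r3c3 is down to just 3. So r3c3=3.
Step 6. [r3c1∈{1}] nothing but 1 survives at r3c1 ⇒ r3c1=1.
Step 7. [r4c2∈{4}] r4c2's peers cover all but 4, so r4c2=4.

Answer: 4 3 2 1 / 2 1 4 3 / 1 2 3 4 / 3 4 1 2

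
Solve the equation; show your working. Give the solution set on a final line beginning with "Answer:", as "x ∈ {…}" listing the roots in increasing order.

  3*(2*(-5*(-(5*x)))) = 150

Step 1. [3*(2*(-5*(-(5*x)))) = 150] LHS = 3·(…); ÷3 both sides. So div: 2*(-5*(-(5*x))) = 50.
Step 2. [2*(-5*(-(5*x))) = 50] leading coefficient 2: divide by 2, so div: -5*(-(5*x)) = 25.
Step 3. [-5*(-(5*x)) = 25] LHS = -5·(…); ÷-5 both sides, so div: -(5*x) = -5.
Step 4. [-(5*x) = -5] leading − — multiply by −1, so neg: 5*x = 5.
Step 5. [5*x = 5] divide by the outer 5. So div: x = 1.

Answer: x ∈ {1}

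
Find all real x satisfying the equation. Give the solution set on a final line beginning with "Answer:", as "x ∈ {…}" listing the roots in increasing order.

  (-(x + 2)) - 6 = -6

Step 1. [(-(x + 2)) - 6 = -6] 6 comes off first (add 6), so sub: -(x + 2) = 0.
Step 2. [-(x + 2) = 0] flip signs both sides ⇒ neg: x + 2 = 0.
Step 3. [x + 2 = 0] 2 comes off first (subtract 2), so sub: x = -2.

Answer: x ∈ {-2}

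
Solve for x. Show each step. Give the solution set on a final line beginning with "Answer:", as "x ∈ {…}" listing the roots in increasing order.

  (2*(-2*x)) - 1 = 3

Step 1. [(2*(-2*x)) - 1 = 3] the outer -1 inverts by adding 1, so sub: 2*(-2*x) = 4.
Step 2. [2*(-2*x) = 4] 2·(inner) — divide through by 2 ⇒ div: -2*x = 2.
Step 3. [-2*x = 2] -2·(inner) — divide through by -2. So div: x = -1.

Answer: x ∈ {-1}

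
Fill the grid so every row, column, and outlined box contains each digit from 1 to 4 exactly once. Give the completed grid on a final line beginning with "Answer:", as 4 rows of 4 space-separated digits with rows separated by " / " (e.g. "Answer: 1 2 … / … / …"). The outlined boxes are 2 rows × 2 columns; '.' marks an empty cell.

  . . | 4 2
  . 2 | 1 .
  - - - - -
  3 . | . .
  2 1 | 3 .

Step 1. [r3c4∈{1,4}] in row 3, 1 fits only at r3c4. So r3c4=1.
Step 2. [r3c3∈{2}] r3c3's peers cover all but 2 ⇒ r3c3=2.
Step 3. [r3c2∈{4}] r3c2 is down to just 4, so r3c2=4.
Step 4. [r2c1∈{4}] nothing but 4 survives at r2c1. So r2c1=4.
Step 5. [r1c2∈{3}] nothing but 3 survives at r1c2 ⇒ r1c2=3.
Step 6. [r1c1∈{1}] r1c1 has the single candidate 1 ⇒ r1c1=1.
Step 7. [r2c4∈{3}] r2c4's peers cover all but 3. So r2c4=3.
Step 8. [r4c4∈{4}] r4c4 has the single candidate 4. So r4c4=4.

Answer: 1 3 4 2 / 4 2 1 3 / 3 4 2 1 / 2 1 3 4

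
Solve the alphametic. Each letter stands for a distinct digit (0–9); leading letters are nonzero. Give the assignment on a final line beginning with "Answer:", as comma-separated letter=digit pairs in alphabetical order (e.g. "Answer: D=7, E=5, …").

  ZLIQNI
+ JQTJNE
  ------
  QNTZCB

Step 1. [col 1: I + E ≡ B (mod 10)] no forcing yet in column 1 (carry-in 0); I=9 is free and consistent — try it ⇒ I=9.
Step 2. [col 1: I + E ≡ B (mod 10)] column 1 (I + E ≡ B (mod 10), carry-in 0) doesn't pin E yet; pick E=1 and continue. So E=1.
Step 3. [col 1: I + E ≡ B (mod 10)] in column 1 we have I+E≡B with carry-in 0; given I=9, E=1 and digits 1,9 already taken and all letters distinct, that pins B to 0, so B=0.
Step 4. [col 2: N + N ≡ C (mod 10)] several values work for C in column 2 (N + N ≡ C (mod 10), carry-in 1); try C=3 ⇒ C=3.
Step 5. [col 2: N + N ≡ C (mod 10)] column 2: given C=3, carry-in 1, and digits 0,1,3,9 already taken and all letters distinct, N+N≡C (mod 10) forces N=6 ⇒ N=6.
Step 6. [col 3: Q + J ≡ Z (mod 10)] Z=2 is one option consistent with column 3 (Q + J ≡ Z (mod 10), carry-in 1) — take it, so Z=2.
Step 7. [col 3: Q + J ≡ Z (mod 10)] Q=7 is one option consistent with column 3 (Q + J ≡ Z (mod 10), carry-in 1) — take it. So Q=7.
Step 8. [col 3: Q + J ≡ Z (mod 10)] column 3 reads Q+J+carry(1)=Z with Q=7, Z=2; with digits 0,1,2,3,6,7,9 already taken and all letters distinct, the only value for J is 4. So J=4.
Step 9. [col 4: I + T ≡ T (mod 10)] T=5 is one option consistent with column 4 (I + T ≡ T (mod 10), carry-in 1) — take it ⇒ T=5.
Step 10. [col 5: L + Q ≡ N (mod 10)] from column 5 (Q=7, N=6, carry-in 1, digits 0,1,2,3,4,5,6,7,9 already taken and all letters distinct): L must equal 8 ⇒ L=8.

Answer: B=0, C=3, E=1, I=9, J=4, L=8, N=6, Q=7, T=5, Z=2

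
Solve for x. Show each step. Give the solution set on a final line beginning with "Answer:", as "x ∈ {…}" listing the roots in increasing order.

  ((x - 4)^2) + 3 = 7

Step 1. [((x - 4)^2) + 3 = 7] subtract 3: x sits inside (… + 3). So sub: (x - 4)^2 = 4.
Step 2. [(x - 4)^2 = 4] 4 ≥ 0, LHS is (·)² — take ±√ ⇒ sqrt: x - 4 = 2 or -2.
Step 3. [x - 4 = 2 or -2] 4 comes off first (add 4). So sub: x = 6 or 2.

Answer: x ∈ {2, 6}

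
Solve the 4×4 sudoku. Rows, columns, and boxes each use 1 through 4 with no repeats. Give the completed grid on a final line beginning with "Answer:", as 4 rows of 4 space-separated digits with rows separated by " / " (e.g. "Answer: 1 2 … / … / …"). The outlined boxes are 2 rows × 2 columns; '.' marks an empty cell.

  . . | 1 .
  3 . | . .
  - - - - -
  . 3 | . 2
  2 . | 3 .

Step 1. [r1c1∈{4}] nothing but 4 survives at r1c1. So r1c1=4.
Step 2. [r2c2∈{1,2}] in row 2, 1 fits only at r2c2 ⇒ r2c2=1.
Step 3. [r3c3∈{4}] r3c3's peers cover all but 4. So r3c3=4.
Step 4. [r2c4∈{4}] r2c4 is down to just 4. So r2c4=4.
Step 5. [r1c4∈{3}] r1c4 is down to just 3 ⇒ r1c4=3.
Step 6. [r3c1∈{1}] r3c1 has the single candidate 1, so r3c1=1.
Step 7. [r2c3∈{2}] r2c3 is down to just 2. So r2c3=2.
Step 8. [r4c2∈{4}] nothing but 4 survives at r4c2. So r4c2=4.
Step 9. [r4c4∈{1}] only 1 remains possible at r4c4, so r4c4=1.
Step 10. [r1c2∈{2}] r1c2 has the single candidate 2. So r1c2=2.

Answer: 4 2 1 3 / 3 1 2 4 / 1 3 4 2 / 2 4 3 1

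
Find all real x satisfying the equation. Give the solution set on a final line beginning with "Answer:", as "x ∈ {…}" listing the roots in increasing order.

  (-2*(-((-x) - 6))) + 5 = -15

Step 1. [(-2*(-((-x) - 6))) + 5 = -15] the outer +5 inverts by subtracting 5 ⇒ sub: -2*(-((-x) - 6)) = -20.
Step 2. [-2*(-((-x) - 6)) = -20] LHS = -2·(…); ÷-2 both sides ⇒ div: -((-x) - 6) = 10.
Step 3. [-((-x) - 6) = 10] flip signs both sides ⇒ neg: (-x) - 6 = -10.
Step 4. [(-x) - 6 = -10] 6 comes off first (add 6), so sub: -x = -4.
Step 5. [-x = -4] flip signs both sides ⇒ neg: x = 4.

Answer: x ∈ {4}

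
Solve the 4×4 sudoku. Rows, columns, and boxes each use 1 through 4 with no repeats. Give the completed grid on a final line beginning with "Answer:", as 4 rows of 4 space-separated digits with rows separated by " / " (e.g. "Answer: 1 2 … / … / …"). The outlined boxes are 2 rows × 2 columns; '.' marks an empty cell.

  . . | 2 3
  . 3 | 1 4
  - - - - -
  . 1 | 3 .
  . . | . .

Step 1. [r3c1∈{2,4}] 4 has one home in row 3: r3c1. So r3c1=4.
Step 2. [r4c2∈{2}] only 2 remains possible at r4c2 ⇒ r4c2=2.
Step 3. [r4c3∈{4}] r4c3's peers cover all but 4. So r4c3=4.
Step 4. [r2c1∈{2}] r2c1 is down to just 2. So r2c1=2.
Step 5. [r1c1∈{1}] only 1 remains possible at r1c1, so r1c1=1.
Step 6. [r4c4∈{1}] r4c4's peers cover all but 1. So r4c4=1.
Step 7. [r4c1∈{3}] only 3 remains possible at r4c1, so r4c1=3.
Step 8. [r1c2∈{4}] r1c2's peers cover all but 4, so r1c2=4.
Step 9. [r3c4∈{2}] only 2 remains possible at r3c4. So r3c4=2.

Answer: 1 4 2 3 / 2 3 1 4 / 4 1 3 2 / 3 2 4 1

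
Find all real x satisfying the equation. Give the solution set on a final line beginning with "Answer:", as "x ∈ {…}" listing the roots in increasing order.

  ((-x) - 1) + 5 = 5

Step 1. [((-x) - 1) + 5 = 5] subtract 5: x sits inside (… + 5), so sub: (-x) - 1 = 0.
Step 2. [(-x) - 1 = 0] 1 comes off first (add 1) ⇒ sub: -x = 1.
Step 3. [-x = 1] flip signs both sides ⇒ neg: x = -1.

Answer: x ∈ {-1}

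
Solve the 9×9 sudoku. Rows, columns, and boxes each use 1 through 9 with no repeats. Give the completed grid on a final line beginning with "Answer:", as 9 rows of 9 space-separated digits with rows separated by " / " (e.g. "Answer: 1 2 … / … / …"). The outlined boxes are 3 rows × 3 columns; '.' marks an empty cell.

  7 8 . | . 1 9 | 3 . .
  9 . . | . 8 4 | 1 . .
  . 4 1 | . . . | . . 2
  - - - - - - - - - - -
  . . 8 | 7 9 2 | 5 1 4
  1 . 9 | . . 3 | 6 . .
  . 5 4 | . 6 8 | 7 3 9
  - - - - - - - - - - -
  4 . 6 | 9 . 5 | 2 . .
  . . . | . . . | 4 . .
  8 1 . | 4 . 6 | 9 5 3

Step 1. [r8c4∈{1,2,3,8}] 8 has one home in col 4: r8c4 ⇒ r8c4=8.
Step 2. [r5c4∈{5}] r5c4 is down to just 5. So r5c4=5.
Step 3. [r3c6∈{7}] r3c6 is down to just 7, so r3c6=7.
Step 4. [r7c9∈{1,7,8}] 1 has one home in row 7: r7c9, so r7c9=1.
Step 5. [r7c8∈{7,8}] r7c8 is the only open cell in row 7 admitting 8, so r7c8=8.
Step 6. [r5c2∈{2,7}] in row 5, 7 fits only at r5c2 ⇒ r5c2=7.
Step 7. [r7c2∈{3}] r7c2's peers cover all but 3, so r7c2=3.
Step 8. [r2c3∈{2,3,5}] across col 3, 3 lands solely at r2c3, so r2c3=3.
Step 9. [r8c5∈{2,3,7}] r8c5 is the only open cell in row 8 admitting 3, so r8c5=3.
Step 10. [r2c9∈{5,6,7}] 5 has one home in row 2: r2c9. So r2c9=5.
Step 11. [r1c9∈{6}] r1c9 has the single candidate 6. So r1c9=6.
Step 12. [r1c3∈{2,5}] across row 1, 5 lands solely at r1c3 ⇒ r1c3=5.
Step 13. [r3c1∈{6}] nothing but 6 survives at r3c1, so r3c1=6.
Step 14. [r2c2∈{2}] r2c2 is down to just 2, so r2c2=2.
Step 15. [r8c9∈{7}] only 7 remains possible at r8c9. So r8c9=7.
Step 16. [r9c5∈{2,7}] 2 has one home in col 5: r9c5. So r9c5=2.
Step 17. [r6c1∈{2}] r6c1 has the single candidate 2. So r6c1=2.
Step 18. [r2c8∈{7}] only 7 remains possible at r2c8. So r2c8=7.
Step 19. [r8c1∈{5}] only 5 remains possible at r8c1 ⇒ r8c1=5.
Step 20. [r3c4∈{3}] nothing but 3 survives at r3c4 ⇒ r3c4=3.
Step 21. [r5c9∈{8}] nothing but 8 survives at r5c9 ⇒ r5c9=8.
Step 22. [r8c2∈{9}] only 9 remains possible at r8c2, so r8c2=9.
Step 23. [r3c7∈{8}] nothing but 8 survives at r3c7, so r3c7=8.
Step 24. [r8c8∈{6}] r8c8 is down to just 6. So r8c8=6.
Step 25. [r1c4∈{2}] nothing but 2 survives at r1c4. So r1c4=2.
Step 26. [r1c8∈{4}] r1c8 has the single candidate 4. So r1c8=4.
Step 27. [r7c5∈{7}] r7c5 has the single candidate 7. So r7c5=7.
Step 28. [r3c5∈{5}] r3c5 has the single candidate 5. So r3c5=5.
Step 29. [r9c3∈{7}] nothing but 7 survives at r9c3, so r9c3=7.
Step 30. [r5c5∈{4}] nothing but 4 survives at r5c5. So r5c5=4.
Step 31. [r8c6∈{1}] r8c6 is down to just 1, so r8c6=1.
Step 32. [r4c2∈{6}] r4c2 is down to just 6 ⇒ r4c2=6.
Step 33. [r8c3∈{2}] r8c3 is down to just 2. So r8c3=2.
Step 34. [r2c4∈{6}] only 6 remains possible at r2c4, so r2c4=6.
Step 35. [r6c4∈{1}] r6c4 has the single candidate 1 ⇒ r6c4=1.
Step 36. [r4c1∈{3}] r4c1 is down to just 3, so r4c1=3.
Step 37. [r3c8∈{9}] r3c8's peers cover all but 9, so r3c8=9.
Step 38. [r5c8∈{2}] only 2 remains possible at r5c8. So r5c8=2.

Answer: 7 8 5 2 1 9 3 4 6 / 9 2 3 6 8 4 1 7 5 / 6 4 1 3 5 7 8 9 2 / 3 6 8 7 9 2 5 1 4 / 1 7 9 5 4 3 6 2 8 / 2 5 4 1 6 8 7 3 9 / 4 3 6 9 7 5 2 8 1 / 5 9 2 8 3 1 4 6 7 / 8 1 7 4 2 6 9 5 3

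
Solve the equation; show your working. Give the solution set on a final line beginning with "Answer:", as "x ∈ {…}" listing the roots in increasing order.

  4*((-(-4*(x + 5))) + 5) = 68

Step 1. [4*((-(-4*(x + 5))) + 5) = 68] 4 out front; divide by 4 ⇒ div: (-(-4*(x + 5))) + 5 = 17.
Step 2. [(-(-4*(x + 5))) + 5 = 17] subtract 5: x sits inside (… + 5) ⇒ sub: -(-4*(x + 5)) = 12.
Step 3. [-(-4*(x + 5)) = 12] LHS negated; negate both sides. So neg: -4*(x + 5) = -12.
Step 4. [-4*(x + 5) = -12] LHS = -4·(…); ÷-4 both sides ⇒ div: x + 5 = 3.
Step 5. [x + 5 = 3] subtract 5: x sits inside (… + 5), so sub: x = -2.

Answer: x ∈ {-2}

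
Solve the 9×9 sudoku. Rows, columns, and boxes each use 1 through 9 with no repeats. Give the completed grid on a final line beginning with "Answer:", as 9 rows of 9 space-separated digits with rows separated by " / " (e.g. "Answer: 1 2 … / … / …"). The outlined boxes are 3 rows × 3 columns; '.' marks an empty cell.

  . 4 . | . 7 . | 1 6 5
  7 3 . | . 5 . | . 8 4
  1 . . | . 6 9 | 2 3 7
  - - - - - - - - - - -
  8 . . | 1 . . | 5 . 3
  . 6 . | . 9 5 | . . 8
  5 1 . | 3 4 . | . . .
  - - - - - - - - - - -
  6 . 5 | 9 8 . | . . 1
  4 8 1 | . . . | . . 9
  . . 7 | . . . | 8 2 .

Step 1. [r2c4∈{2}] r2c4's peers cover all but 2. So r2c4=2.
Step 2. [r5c4∈{7}] r5c4 has the single candidate 7. So r5c4=7.
Step 3. [r4c5∈{2}] only 2 remains possible at r4c5. So r4c5=2.
Step 4. [r8c5∈{3}] nothing but 3 survives at r8c5, so r8c5=3.
Step 5. [r5c7∈{4}] r5c7 has the single candidate 4 ⇒ r5c7=4.
Step 6. [r9c9∈{6}] nothing but 6 survives at r9c9. So r9c9=6.
Step 7. [r8c7∈{7}] nothing but 7 survives at r8c7 ⇒ r8c7=7.
Step 8. [r1c4∈{8}] r1c4 has the single candidate 8 ⇒ r1c4=8.
Step 9. [r8c4∈{5,6}] r8c4 is the only open cell in col 4 admitting 6, so r8c4=6.
Step 10. [r6c8∈{7,9}] across row 6, 7 lands solely at r6c8, so r6c8=7.
Step 11. [r4c8∈{9}] nothing but 9 survives at r4c8, so r4c8=9.
Step 12. [r6c3∈{2,9}] across row 6, 9 lands solely at r6c3 ⇒ r6c3=9.
Step 13. [r5c3∈{2,3}] col 3 places 3 nowhere but r5c3. So r5c3=3.
Step 14. [r1c1∈{2,9}] 9 has one home in row 1: r1c1 ⇒ r1c1=9.
Step 15. [r7c6∈{2,4,7}] across row 7, 7 lands solely at r7c6 ⇒ r7c6=7.
Step 16. [r9c6∈{1,4}] r9c6 is the only open cell in col 6 admitting 4, so r9c6=4.
Step 17. [r6c7∈{6}] only 6 remains possible at r6c7. So r6c7=6.
Step 18. [r6c9∈{2}] r6c9's peers cover all but 2, so r6c9=2.
Step 19. [r2c7∈{9}] nothing but 9 survives at r2c7 ⇒ r2c7=9.
Step 20. [r5c1∈{2}] r5c1 has the single candidate 2, so r5c1=2.
Step 21. [r2c3∈{6}] r2c3's peers cover all but 6. So r2c3=6.
Step 22. [r3c4∈{4}] r3c4's peers cover all but 4, so r3c4=4.
Step 23. [r7c2∈{2}] r7c2 is down to just 2. So r7c2=2.
Step 24. [r6c6∈{8}] r6c6's peers cover all but 8 ⇒ r6c6=8.
Step 25. [r9c4∈{5}] r9c4 is down to just 5. So r9c4=5.
Step 26. [r4c3∈{4}] nothing but 4 survives at r4c3 ⇒ r4c3=4.
Step 27. [r1c6∈{3}] r1c6 is down to just 3. So r1c6=3.
Step 28. [r5c8∈{1}] r5c8's peers cover all but 1, so r5c8=1.
Step 29. [r3c3∈{8}] nothing but 8 survives at r3c3. So r3c3=8.
Step 30. [r8c6∈{2}] only 2 remains possible at r8c6 ⇒ r8c6=2.
Step 31. [r2c6∈{1}] r2c6 has the single candidate 1. So r2c6=1.
Step 32. [r7c8∈{4}] nothing but 4 survives at r7c8 ⇒ r7c8=4.
Step 33. [r8c8∈{5}] r8c8 has the single candidate 5. So r8c8=5.
Step 34. [r3c2∈{5}] r3c2 is down to just 5 ⇒ r3c2=5.
Step 35. [r7c7∈{3}] r7c7 has the single candidate 3. So r7c7=3.
Step 36. [r9c1∈{3}] nothing but 3 survives at r9c1, so r9c1=3.
Step 37. [r4c2∈{7}] only 7 remains possible at r4c2. So r4c2=7.
Step 38. [r9c5∈{1}] only 1 remains possible at r9c5. So r9c5=1.
Step 39. [r4c6∈{6}] r4c6 is down to just 6. So r4c6=6.
Step 40. [r1c3∈{2}] only 2 remains possible at r1c3. So r1c3=2.
Step 41. [r9c2∈{9}] r9c2 has the single candidate 9, so r9c2=9.

Answer: 9 4 2 8 7 3 1 6 5 / 7 3 6 2 5 1 9 8 4 / 1 5 8 4 6 9 2 3 7 / 8 7 4 1 2 6 5 9 3 / 2 6 3 7 9 5 4 1 8 / 5 1 9 3 4 8 6 7 2 / 6 2 5 9 8 7 3 4 1 / 4 8 1 6 3 2 7 5 9 / 3 9 7 5 1 4 8 2 6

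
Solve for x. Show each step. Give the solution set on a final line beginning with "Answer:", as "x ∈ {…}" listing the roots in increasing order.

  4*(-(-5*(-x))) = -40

Step 1. [4*(-(-5*(-x))) = -40] LHS = 4·(…); ÷4 both sides ⇒ div: -(-5*(-x)) = -10.
Step 2. [-(-5*(-x)) = -10] leading − — multiply by −1, so neg: -5*(-x) = 10.
Step 3. [-5*(-x) = 10] LHS = -5·(…); ÷-5 both sides, so div: -x = -2.
Step 4. [-x = -2] flip signs both sides. So neg: x = 2.

Answer: x ∈ {2}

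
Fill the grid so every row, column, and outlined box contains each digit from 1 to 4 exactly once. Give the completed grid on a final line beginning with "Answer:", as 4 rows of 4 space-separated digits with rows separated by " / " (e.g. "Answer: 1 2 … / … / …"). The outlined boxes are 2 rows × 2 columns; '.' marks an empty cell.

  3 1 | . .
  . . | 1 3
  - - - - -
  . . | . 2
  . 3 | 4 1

Step 1. [r3c2∈{4}] r3c2 has the single candidate 4, so r3c2=4.
Step 2. [r2c1∈{2,4}] r2c1 is the only open cell in row 2 admitting 4 ⇒ r2c1=4.
Step 3. [r2c2∈{2}] r2c2's peers cover all but 2 ⇒ r2c2=2.
Step 4. [r3c3∈{3}] r3c3 has the single candidate 3. So r3c3=3.
Step 5. [r1c4∈{4}] nothing but 4 survives at r1c4, so r1c4=4.
Step 6. [r4c1∈{2}] r4c1 has the single candidate 2 ⇒ r4c1=2.
Step 7. [r1c3∈{2}] r1c3 is down to just 2 ⇒ r1c3=2.
Step 8. [r3c1∈{1}] nothing but 1 survives at r3c1. So r3c1=1.

Answer: 3 1 2 4 / 4 2 1 3 / 1 4 3 2 / 2 3 4 1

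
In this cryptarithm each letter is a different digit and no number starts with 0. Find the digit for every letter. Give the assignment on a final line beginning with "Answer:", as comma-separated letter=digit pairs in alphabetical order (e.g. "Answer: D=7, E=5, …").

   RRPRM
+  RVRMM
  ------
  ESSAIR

Step 1. [col 1: M + M ≡ R (mod 10)] no forcing yet in column 1 (carry-in 0); M=8 is free and consistent — try it ⇒ M=8.
Step 2. [col 1: M + M ≡ R (mod 10)] in column 1 we have M+M≡R with carry-in 0; given M=8 and digits 8 already taken and all letters distinct, that pins R to 6 ⇒ R=6.
Step 3. [col 2: R + M ≡ I (mod 10)] in column 2 we have R+M≡I with carry-in 1; given R=6, M=8 and digits 6,8 already taken and all letters distinct, that pins I to 5, so I=5.
Step 4. [col 3: P + R ≡ A (mod 10)] column 3 (P + R ≡ A (mod 10), carry-in 1) doesn't pin P yet; pick P=2 and continue, so P=2.
Step 5. [col 3: P + R ≡ A (mod 10)] from column 3 (P=2, R=6, carry-in 1, digits 2,5,6,8 already taken and all letters distinct): A must equal 9. So A=9.
Step 6. [col 4: R + V ≡ S (mod 10)] several values work for V in column 4 (R + V ≡ S (mod 10), carry-in 0); try V=7 ⇒ V=7.
Step 7. [col 4: R + V ≡ S (mod 10)] from column 4 (R=6, V=7, carry-in 0, digits 2,5,6,7,8,9 already taken and all letters distinct): S must equal 3 ⇒ S=3.
Step 8. [col 6: carry → E] column 6: given nothing yet, carry-in 1, and digits 2,3,5,6,7,8,9 already taken and all letters distinct, ·+·≡E (mod 10) forces E=1 ⇒ E=1.

Answer: A=9, E=1, I=5, M=8, P=2, R=6, S=3, V=7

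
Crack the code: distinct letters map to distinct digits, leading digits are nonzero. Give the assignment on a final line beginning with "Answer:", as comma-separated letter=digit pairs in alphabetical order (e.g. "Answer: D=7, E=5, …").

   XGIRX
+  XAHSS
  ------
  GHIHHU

Step 1. [col 1: X + S ≡ U (mod 10)] several values work for X in column 1 (X + S ≡ U (mod 10), carry-in 0); try X=6, so X=6.
Step 2. [col 1: X + S ≡ U (mod 10)] several values work for U in column 1 (X + S ≡ U (mod 10), carry-in 0); try U=4, so U=4.
Step 3. [col 1: X + S ≡ U (mod 10)] column 1 reads X+S+carry(0)=U with X=6, U=4; with digits 4,6 already taken and all letters distinct, the only value for S is 8 ⇒ S=8.
Step 4. [col 2: R + S ≡ H (mod 10)] no forcing yet in column 2 (carry-in 1); R=3 is free and consistent — try it. So R=3.
Step 5. [col 2: R + S ≡ H (mod 10)] in column 2 we have R+S≡H with carry-in 1; given R=3, S=8 and digits 3,4,6,8 already taken and all letters distinct, that pins H to 2 ⇒ H=2.
Step 6. [G] the sum has 6 digits but both addends have 5; that extra leading digit G is the final carry, namely 1. So G=1.
Step 7. [col 3: I + H ≡ H (mod 10)] column 3: given H=2, carry-in 1, and digits 1,2,3,4,6,8 already taken and all letters distinct, I+H≡H (mod 10) forces I=9. So I=9.
Step 8. [col 4: G + A ≡ I (mod 10)] in column 4 we have G+A≡I with carry-in 1; given G=1, I=9 and digits 1,2,3,4,6,8,9 already taken and all letters distinct, that pins A to 7 ⇒ A=7.

Answer: A=7, G=1, H=2, I=9, R=3, S=8, U=4, X=6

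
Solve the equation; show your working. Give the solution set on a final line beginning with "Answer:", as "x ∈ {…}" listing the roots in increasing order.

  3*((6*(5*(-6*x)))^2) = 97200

Step 1. [3*((6*(5*(-6*x)))^2) = 97200] leading coefficient 3: divide by 3, so div: (6*(5*(-6*x)))^2 = 32400.
Step 2. [(6*(5*(-6*x)))^2 = 32400] LHS squared, RHS 32400 ≥ 0: apply √ (±) ⇒ sqrt: 6*(5*(-6*x)) = 180 or -180.
Step 3. [6*(5*(-6*x)) = 180 or -180] leading coefficient 6: divide by 6 ⇒ div: 5*(-6*x) = 30 or -30.
Step 4. [5*(-6*x) = 30 or -30] LHS = 5·(…); ÷5 both sides ⇒ div: -6*x = 6 or -6.
Step 5. [-6*x = 6 or -6] LHS = -6·(…); ÷-6 both sides, so div: x = -1 or 1.

Answer: x ∈ {-1, 1}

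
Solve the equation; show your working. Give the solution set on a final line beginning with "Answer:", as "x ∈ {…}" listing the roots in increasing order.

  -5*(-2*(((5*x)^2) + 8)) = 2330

Step 1. [-5*(-2*(((5*x)^2) + 8)) = 2330] divide by the outer -5 ⇒ div: -2*(((5*x)^2) + 8) = -466.
Step 2. [-2*(((5*x)^2) + 8) = -466] -2 out front; divide by -2 ⇒ div: ((5*x)^2) + 8 = 233.
Step 3. [((5*x)^2) + 8 = 233] the outer +8 inverts by subtracting 8. So sub: (5*x)^2 = 225.
Step 4. [(5*x)^2 = 225] LHS squared, RHS 225 ≥ 0: apply √ (±). So sqrt: 5*x = 15 or -15.
Step 5. [5*x = 15 or -15] divide by the outer 5 ⇒ div: x = 3 or -3.

Answer: x ∈ {-3, 3}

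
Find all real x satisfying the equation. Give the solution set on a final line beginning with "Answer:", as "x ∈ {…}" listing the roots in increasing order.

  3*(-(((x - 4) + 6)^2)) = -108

Step 1. [3*(-(((x - 4) + 6)^2)) = -108] 3 out front; divide by 3. So div: -(((x - 4) + 6)^2) = -36.
Step 2. [-(((x - 4) + 6)^2) = -36] LHS negated; negate both sides. So neg: ((x - 4) + 6)^2 = 36.
Step 3. [((x - 4) + 6)^2 = 36] LHS squared, RHS 36 ≥ 0: apply √ (±), so sqrt: (x - 4) + 6 = 6 or -6.
Step 4. [(x - 4) + 6 = 6 or -6] +6 is outermost — subtract 6 both sides, so sub: x - 4 = 0 or -12.
Step 5. [x - 4 = 0 or -12] the outer -4 inverts by adding 4. So sub: x = 4 or -8.

Answer: x ∈ {-8, 4}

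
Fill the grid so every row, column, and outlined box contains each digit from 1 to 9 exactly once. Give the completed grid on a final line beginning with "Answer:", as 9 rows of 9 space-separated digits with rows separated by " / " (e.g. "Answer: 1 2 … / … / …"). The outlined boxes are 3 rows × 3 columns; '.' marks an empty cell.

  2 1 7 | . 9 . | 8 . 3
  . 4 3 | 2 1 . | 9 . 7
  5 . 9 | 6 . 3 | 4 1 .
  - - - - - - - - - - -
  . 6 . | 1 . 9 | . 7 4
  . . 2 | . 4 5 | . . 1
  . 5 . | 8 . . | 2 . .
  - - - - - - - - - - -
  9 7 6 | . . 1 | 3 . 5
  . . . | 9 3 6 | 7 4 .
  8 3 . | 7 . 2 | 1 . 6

Step 1. [r5c8∈{3,6,8,9}] r5c8 is the only open cell in box 6 admitting 8. So r5c8=8.
Step 2. [r6c1∈{1,3,4,7}] 4 has one home in col 1: r6c1. So r6c1=4.
Step 3. [r1c8∈{5,6}] 6 has one home in row 1: r1c8. So r1c8=6.
Step 4. [r3c5∈{7,8}] across row 3, 7 lands solely at r3c5 ⇒ r3c5=7.
Step 5. [r8c3∈{1,5}] r8c3 is the only open cell in row 8 admitting 5, so r8c3=5.
Step 6. [r5c4∈{3}] nothing but 3 survives at r5c4, so r5c4=3.
Step 7. [r8c2∈{2}] r8c2's peers cover all but 2 ⇒ r8c2=2.
Step 8. [r1c6∈{4}] r1c6 is down to just 4 ⇒ r1c6=4.
Step 9. [r6c9∈{9}] nothing but 9 survives at r6c9, so r6c9=9.
Step 10. [r9c5∈{5}] nothing but 5 survives at r9c5, so r9c5=5.
Step 11. [r9c3∈{4}] r9c3's peers cover all but 4 ⇒ r9c3=4.
Step 12. [r2c1∈{6}] r2c1's peers cover all but 6, so r2c1=6.
Step 13. [r7c8∈{2}] r7c8's peers cover all but 2, so r7c8=2.
Step 14. [r3c2∈{8}] r3c2 has the single candidate 8, so r3c2=8.
Step 15. [r1c4∈{5}] nothing but 5 survives at r1c4 ⇒ r1c4=5.
Step 16. [r6c3∈{1}] r6c3 is down to just 1, so r6c3=1.
Step 17. [r8c9∈{8}] r8c9 has the single candidate 8. So r8c9=8.
Step 18. [r8c1∈{1}] only 1 remains possible at r8c1, so r8c1=1.
Step 19. [r4c3∈{8}] r4c3's peers cover all but 8, so r4c3=8.
Step 20. [r5c1∈{7}] r5c1's peers cover all but 7, so r5c1=7.
Step 21. [r2c6∈{8}] r2c6's peers cover all but 8, so r2c6=8.
Step 22. [r9c8∈{9}] only 9 remains possible at r9c8. So r9c8=9.
Step 23. [r2c8∈{5}] nothing but 5 survives at r2c8, so r2c8=5.
Step 24. [r3c9∈{2}] r3c9 is down to just 2 ⇒ r3c9=2.
Step 25. [r7c4∈{4}] only 4 remains possible at r7c4 ⇒ r7c4=4.
Step 26. [r7c5∈{8}] r7c5 is down to just 8. So r7c5=8.
Step 27. [r6c8∈{3}] nothing but 3 survives at r6c8, so r6c8=3.
Step 28. [r4c1∈{3}] nothing but 3 survives at r4c1, so r4c1=3.
Step 29. [r4c5∈{2}] r4c5 is down to just 2. So r4c5=2.
Step 30. [r5c7∈{6}] r5c7 has the single candidate 6 ⇒ r5c7=6.
Step 31. [r6c5∈{6}] r6c5 has the single candidate 6 ⇒ r6c5=6.
Step 32. [r4c7∈{5}] only 5 remains possible at r4c7, so r4c7=5.
Step 33. [r6c6∈{7}] only 7 remains possible at r6c6, so r6c6=7.
Step 34. [r5c2∈{9}] nothing but 9 survives at r5c2. So r5c2=9.

Answer: 2 1 7 5 9 4 8 6 3 / 6 4 3 2 1 8 9 5 7 / 5 8 9 6 7 3 4 1 2 / 3 6 8 1 2 9 5 7 4 / 7 9 2 3 4 5 6 8 1 / 4 5 1 8 6 7 2 3 9 / 9 7 6 4 8 1 3 2 5 / 1 2 5 9 3 6 7 4 8 / 8 3 4 7 5 2 1 9 6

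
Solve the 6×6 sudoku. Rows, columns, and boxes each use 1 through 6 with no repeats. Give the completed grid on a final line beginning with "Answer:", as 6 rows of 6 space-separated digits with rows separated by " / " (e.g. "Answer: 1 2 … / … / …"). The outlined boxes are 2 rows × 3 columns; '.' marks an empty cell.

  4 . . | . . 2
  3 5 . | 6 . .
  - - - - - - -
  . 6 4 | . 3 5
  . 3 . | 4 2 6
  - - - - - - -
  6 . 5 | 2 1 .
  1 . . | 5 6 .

Step 1. [r1c2∈{1}] r1c2 has the single candidate 1 ⇒ r1c2=1.
Step 2. [r6c3∈{2,3}] 3 has one home in col 3: r6c3. So r6c3=3.
Step 3. [r6c6∈{4}] r6c6 is down to just 4 ⇒ r6c6=4.
Step 4. [r4c1∈{5}] r4c1 is down to just 5. So r4c1=5.
Step 5. [r5c2∈{4}] r5c2's peers cover all but 4, so r5c2=4.
Step 6. [r6c2∈{2}] r6c2's peers cover all but 2, so r6c2=2.
Step 7. [r4c3∈{1}] r4c3 is down to just 1 ⇒ r4c3=1.
Step 8. [r2c6∈{1}] r2c6 is down to just 1 ⇒ r2c6=1.
Step 9. [r1c4∈{3}] r1c4's peers cover all but 3. So r1c4=3.
Step 10. [r3c4∈{1}] r3c4 has the single candidate 1. So r3c4=1.
Step 11. [r5c6∈{3}] nothing but 3 survives at r5c6. So r5c6=3.
Step 12. [r1c3∈{6}] r1c3's peers cover all but 6, so r1c3=6.
Step 13. [r2c3∈{2}] r2c3 is down to just 2. So r2c3=2.
Step 14. [r2c5∈{4}] r2c5's peers cover all but 4 ⇒ r2c5=4.
Step 15. [r1c5∈{5}] r1c5 is down to just 5. So r1c5=5.
Step 16. [r3c1∈{2}] r3c1 has the single candidate 2, so r3c1=2.

Answer: 4 1 6 3 5 2 / 3 5 2 6 4 1 / 2 6 4 1 3 5 / 5 3 1 4 2 6 / 6 4 5 2 1 3 / 1 2 3 5 6 4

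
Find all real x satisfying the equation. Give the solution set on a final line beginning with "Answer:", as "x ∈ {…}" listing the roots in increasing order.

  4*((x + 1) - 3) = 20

Step 1. [4*((x + 1) - 3) = 20] LHS = 4·(…); ÷4 both sides, so div: (x + 1) - 3 = 5.
Step 2. [(x + 1) - 3 = 5] the outer -3 inverts by adding 3, so sub: x + 1 = 8.
Step 3. [x + 1 = 8] 1 comes off first (subtract 1). So sub: x = 7.

Answer: x ∈ {7}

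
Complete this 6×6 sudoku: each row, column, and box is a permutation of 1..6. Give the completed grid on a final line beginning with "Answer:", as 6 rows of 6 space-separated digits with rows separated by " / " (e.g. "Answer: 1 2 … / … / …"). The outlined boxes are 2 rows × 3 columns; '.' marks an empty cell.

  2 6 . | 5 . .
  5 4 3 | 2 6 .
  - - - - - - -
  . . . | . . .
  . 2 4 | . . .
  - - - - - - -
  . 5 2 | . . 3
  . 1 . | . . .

Step 1. [r6c3∈{6}] r6c3 is down to just 6 ⇒ r6c3=6.
Step 2. [r6c4∈{4}] only 4 remains possible at r6c4, so r6c4=4.
Step 3. [r2c6∈{1}] r2c6 has the single candidate 1. So r2c6=1.
Step 4. [r3c2∈{3}] nothing but 3 survives at r3c2 ⇒ r3c2=3.
Step 5. [r5c5∈{1}] nothing but 1 survives at r5c5 ⇒ r5c5=1.
Step 6. [r3c3∈{1,5}] in col 3, 5 fits only at r3c3 ⇒ r3c3=5.
Step 7. [r4c4∈{1,3,6}] in col 4, 3 fits only at r4c4. So r4c4=3.
Step 8. [r3c4∈{1,6}] in col 4, 1 fits only at r3c4 ⇒ r3c4=1.
Step 9. [r1c6∈{4}] r1c6 is down to just 4, so r1c6=4.
Step 10. [r3c1∈{6}] only 6 remains possible at r3c1 ⇒ r3c1=6.
Step 11. [r4c5∈{5}] r4c5 is down to just 5 ⇒ r4c5=5.
Step 12. [r6c5∈{2}] nothing but 2 survives at r6c5. So r6c5=2.
Step 13. [r4c6∈{6}] r4c6's peers cover all but 6, so r4c6=6.
Step 14. [r5c1∈{4}] r5c1 has the single candidate 4 ⇒ r5c1=4.
Step 15. [r1c3∈{1}] only 1 remains possible at r1c3, so r1c3=1.
Step 16. [r4c1∈{1}] r4c1's peers cover all but 1 ⇒ r4c1=1.
Step 17. [r6c6∈{5}] r6c6's peers cover all but 5 ⇒ r6c6=5.
Step 18. [r6c1∈{3}] nothing but 3 survives at r6c1, so r6c1=3.
Step 19. [r3c5∈{4}] r3c5 has the single candidate 4, so r3c5=4.
Step 20. [r1c5∈{3}] r1c5's peers cover all but 3. So r1c5=3.
Step 21. [r5c4∈{6}] r5c4's peers cover all but 6, so r5c4=6.
Step 22. [r3c6∈{2}] only 2 remains possible at r3c6. So r3c6=2.

Answer: 2 6 1 5 3 4 / 5 4 3 2 6 1 / 6 3 5 1 4 2 / 1 2 4 3 5 6 / 4 5 2 6 1 3 / 3 1 6 4 2 5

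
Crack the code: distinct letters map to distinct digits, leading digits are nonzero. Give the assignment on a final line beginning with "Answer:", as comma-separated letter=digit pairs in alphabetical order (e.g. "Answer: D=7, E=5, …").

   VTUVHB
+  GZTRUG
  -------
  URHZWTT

Step 1. [U] the sum has 7 digits but both addends have 6; that extra leading digit U is the final carry, namely 1, so U=1.
Step 2. [col 1: B + G ≡ T (mod 10)] B=4 is one option consistent with column 1 (B + G ≡ T (mod 10), carry-in 0) — take it, so B=4.
Step 3. [col 1: B + G ≡ T (mod 10)] no forcing yet in column 1 (carry-in 0); T=7 is free and consistent — try it ⇒ T=7.
Step 4. [col 1: B + G ≡ T (mod 10)] column 1: given B=4, T=7, carry-in 0, and digits 1,4,7 already taken and all letters distinct, B+G≡T (mod 10) forces G=3, so G=3.
Step 5. [col 2: H + U ≡ T (mod 10)] column 2: given U=1, T=7, carry-in 0, and digits 1,3,4,7 already taken and all letters distinct, H+U≡T (mod 10) forces H=6 ⇒ H=6.
Step 6. [col 3: V + R ≡ W (mod 10)] from column 3 (nothing yet, carry-in 0, digits 1,3,4,6,7 already taken and all letters distinct): W must equal 0, so W=0.
Step 7. [col 3: V + R ≡ W (mod 10)] column 3 (V + R ≡ W (mod 10), carry-in 0) doesn't pin V yet; pick V=8 and continue. So V=8.
Step 8. [col 3: V + R ≡ W (mod 10)] from column 3 (V=8, W=0, carry-in 0, digits 0,1,3,4,6,7,8 already taken and all letters distinct): R must equal 2, so R=2.
Step 9. [col 4: U + T ≡ Z (mod 10)] column 4: given U=1, T=7, carry-in 1, and digits 0,1,2,3,4,6,7,8 already taken and all letters distinct, U+T≡Z (mod 10) forces Z=9. So Z=9.

Answer: B=4, G=3, H=6, R=2, T=7, U=1, V=8, W=0, Z=9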